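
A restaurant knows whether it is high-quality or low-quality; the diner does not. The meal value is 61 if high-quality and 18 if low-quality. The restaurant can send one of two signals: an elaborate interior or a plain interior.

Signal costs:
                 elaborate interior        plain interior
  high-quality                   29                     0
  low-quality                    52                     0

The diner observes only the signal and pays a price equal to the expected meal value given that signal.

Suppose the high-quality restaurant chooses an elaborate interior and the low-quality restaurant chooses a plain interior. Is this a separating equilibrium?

Under separation the diner infers type exactly: elaborate interior → high-quality (pays 61), plain interior → low-quality (pays 18).
High-quality: elaborate interior gives 61 − 29 = 32; plain interior gives 18 − 0 = 18. No deviation. ✓
Low-quality: plain interior gives 18 − 0 = 18; elaborate interior gives 61 − 52 = 9. No deviation. ✓
Both incentive constraints hold.

Yes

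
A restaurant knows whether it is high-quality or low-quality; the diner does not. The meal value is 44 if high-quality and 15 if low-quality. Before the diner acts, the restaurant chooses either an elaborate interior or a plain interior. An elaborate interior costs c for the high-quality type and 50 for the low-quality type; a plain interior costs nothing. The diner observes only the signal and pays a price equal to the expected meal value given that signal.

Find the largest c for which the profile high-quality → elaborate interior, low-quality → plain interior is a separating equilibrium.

Under separation: elaborate interior → high-quality (pays 44); plain interior → low-quality (pays 15).
Low-quality: 15 − 0 = 15 ≥ 44 − 50 = -6. Holds regardless of c. ✓
High-quality: 44 − c ≥ 15 − 0, so c ≤ 44 − 15 = 29.

29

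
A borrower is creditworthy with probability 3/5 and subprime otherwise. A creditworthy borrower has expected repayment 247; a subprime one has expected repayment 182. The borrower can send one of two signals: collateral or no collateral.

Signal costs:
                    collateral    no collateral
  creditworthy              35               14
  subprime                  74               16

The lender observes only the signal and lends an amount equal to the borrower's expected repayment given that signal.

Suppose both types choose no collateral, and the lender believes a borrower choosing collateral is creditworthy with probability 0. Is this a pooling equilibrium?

On the equilibrium path (no collateral) the lender holds the prior 3/5 and pays 3/5·247 + 2/5·182 = 221. Off-path (collateral) belief 0 gives 0·247 + 1·182 = 182.
Creditworthy: no collateral gives 221 − 14 = 207; collateral gives 182 − 35 = 147. Stays. ✓
Subprime: no collateral gives 221 − 16 = 205; collateral gives 182 − 74 = 108. Stays. ✓
Beliefs are Bayes-consistent on-path and both types best-respond.

Yes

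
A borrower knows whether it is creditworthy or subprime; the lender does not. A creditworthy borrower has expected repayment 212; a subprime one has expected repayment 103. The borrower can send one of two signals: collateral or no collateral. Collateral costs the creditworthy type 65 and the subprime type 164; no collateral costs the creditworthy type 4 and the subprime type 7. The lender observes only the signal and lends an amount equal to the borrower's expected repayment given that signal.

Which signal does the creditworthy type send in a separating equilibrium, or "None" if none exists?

collateral

Try creditworthy → collateral, subprime → no collateral:
  If types separate, collateral earns payment 212 and no collateral earns 103.
  Creditworthy: collateral gives 212 − 65 = 147; no collateral gives 103 − 4 = 99. No deviation. ✓
  Subprime: no collateral gives 103 − 7 = 96; collateral gives 212 − 164 = 48. No deviation. ✓
Both hold — the creditworthy type sends collateral.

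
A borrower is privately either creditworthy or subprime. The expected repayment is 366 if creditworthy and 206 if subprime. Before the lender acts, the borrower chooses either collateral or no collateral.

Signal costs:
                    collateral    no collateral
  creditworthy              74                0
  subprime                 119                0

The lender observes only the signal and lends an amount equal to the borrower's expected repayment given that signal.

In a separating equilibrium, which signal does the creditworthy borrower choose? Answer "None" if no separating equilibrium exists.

None

Try creditworthy → collateral, subprime → no collateral:
  Under separation the lender infers type exactly: collateral → creditworthy (pays 366), no collateral → subprime (pays 206).
  Creditworthy: collateral gives 366 − 74 = 292; no collateral gives 206 − 0 = 206. No deviation. ✓
  Subprime: no collateral gives 206 − 0 = 206; collateral gives 366 − 119 = 247. Would deviate. ✗
Try creditworthy → no collateral, subprime → collateral:
  Under separation the lender infers type exactly: no collateral → creditworthy (pays 366), collateral → subprime (pays 206).
  Creditworthy: no collateral gives 366 − 0 = 366; collateral gives 206 − 74 = 132. No deviation. ✓
  Subprime: collateral gives 206 − 119 = 87; no collateral gives 366 − 0 = 366. Would deviate. ✗
Neither assignment is incentive-compatible.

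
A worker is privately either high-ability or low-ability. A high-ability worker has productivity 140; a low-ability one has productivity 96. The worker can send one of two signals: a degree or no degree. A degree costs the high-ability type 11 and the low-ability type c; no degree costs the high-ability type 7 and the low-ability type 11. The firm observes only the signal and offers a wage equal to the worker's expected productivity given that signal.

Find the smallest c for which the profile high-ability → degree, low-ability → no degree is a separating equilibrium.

Under separation: degree → high-ability (pays 140); no degree → low-ability (pays 96).
High-ability: 140 − 11 = 129 ≥ 96 − 7 = 89. Holds regardless of c. ✓
Low-ability: 96 − 11 ≥ 140 − c, so c ≥ 140 − 85 = 55.

55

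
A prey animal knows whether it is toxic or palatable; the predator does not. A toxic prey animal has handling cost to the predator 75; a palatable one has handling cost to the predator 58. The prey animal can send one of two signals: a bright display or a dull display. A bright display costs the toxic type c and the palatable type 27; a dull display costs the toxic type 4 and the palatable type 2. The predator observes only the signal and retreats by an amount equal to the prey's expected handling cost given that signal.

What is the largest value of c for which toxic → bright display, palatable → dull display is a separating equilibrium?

Under separation: bright display → toxic (pays 75); dull display → palatable (pays 58).
Palatable: 58 − 2 = 56 ≥ 75 − 27 = 48. Holds regardless of c. ✓
Toxic: 75 − c ≥ 58 − 4, so c ≤ 75 − 54 = 21.

21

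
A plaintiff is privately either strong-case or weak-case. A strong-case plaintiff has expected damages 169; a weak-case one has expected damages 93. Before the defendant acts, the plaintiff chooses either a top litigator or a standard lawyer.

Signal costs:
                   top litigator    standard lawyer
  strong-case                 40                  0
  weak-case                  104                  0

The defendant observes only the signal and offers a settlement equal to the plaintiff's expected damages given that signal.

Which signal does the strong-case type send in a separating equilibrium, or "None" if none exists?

Try strong-case → top litigator, weak-case → standard lawyer:
  If types separate, top litigator earns payment 169 and standard lawyer earns 93.
  Strong-case: top litigator gives 169 − 40 = 129; standard lawyer gives 93 − 0 = 93. No deviation. ✓
  Weak-case: standard lawyer gives 93 − 0 = 93; top litigator gives 169 − 104 = 65. No deviation. ✓
Both hold — the strong-case type sends top litigator.

top litigator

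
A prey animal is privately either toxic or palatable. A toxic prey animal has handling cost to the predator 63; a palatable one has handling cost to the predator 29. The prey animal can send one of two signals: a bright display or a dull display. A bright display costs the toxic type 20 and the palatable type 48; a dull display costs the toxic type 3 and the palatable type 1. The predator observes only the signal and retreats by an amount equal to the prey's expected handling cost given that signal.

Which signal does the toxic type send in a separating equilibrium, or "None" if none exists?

Try toxic → bright display, palatable → dull display:
  If types separate, bright display earns payment 63 and dull display earns 29.
  Toxic: bright display gives 63 − 20 = 43; dull display gives 29 − 3 = 26. No deviation. ✓
  Palatable: dull display gives 29 − 1 = 28; bright display gives 63 − 48 = 15. No deviation. ✓
Both hold — the toxic type sends bright display.

bright display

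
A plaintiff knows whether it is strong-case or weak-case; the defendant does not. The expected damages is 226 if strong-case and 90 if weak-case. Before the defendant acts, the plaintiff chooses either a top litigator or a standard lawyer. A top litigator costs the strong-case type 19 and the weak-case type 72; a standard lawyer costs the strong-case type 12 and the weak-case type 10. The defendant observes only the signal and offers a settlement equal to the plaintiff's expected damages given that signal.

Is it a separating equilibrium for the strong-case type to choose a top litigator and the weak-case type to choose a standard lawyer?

No

If types separate, top litigator earns payment 226 and standard lawyer earns 90.
Strong-case: top litigator gives 226 − 19 = 207; standard lawyer gives 90 − 12 = 78. No deviation. ✓
Weak-case: standard lawyer gives 90 − 10 = 80; top litigator gives 226 − 72 = 154. Would deviate. ✗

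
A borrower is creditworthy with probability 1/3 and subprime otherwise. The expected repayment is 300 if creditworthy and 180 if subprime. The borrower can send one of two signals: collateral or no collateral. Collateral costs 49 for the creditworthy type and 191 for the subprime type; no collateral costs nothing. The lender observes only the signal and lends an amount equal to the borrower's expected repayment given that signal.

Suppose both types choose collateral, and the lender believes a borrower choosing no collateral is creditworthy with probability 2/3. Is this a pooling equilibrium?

No

On the equilibrium path (collateral) the lender holds the prior 1/3 and pays 1/3·300 + 2/3·180 = 220. Off-path (no collateral) belief 2/3 gives 2/3·300 + 1/3·180 = 260.
Creditworthy: collateral gives 220 − 49 = 171; no collateral gives 260 − 0 = 260. Deviates. ✗
Subprime: collateral gives 220 − 191 = 29; no collateral gives 260 − 0 = 260. Deviates. ✗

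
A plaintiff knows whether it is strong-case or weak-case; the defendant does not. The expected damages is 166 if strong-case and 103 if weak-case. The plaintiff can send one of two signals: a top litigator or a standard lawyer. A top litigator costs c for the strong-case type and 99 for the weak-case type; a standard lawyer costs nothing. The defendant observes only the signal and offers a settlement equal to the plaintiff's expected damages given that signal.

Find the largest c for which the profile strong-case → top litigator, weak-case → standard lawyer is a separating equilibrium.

63

Under separation: top litigator → strong-case (pays 166); standard lawyer → weak-case (pays 103).
Weak-case: 103 − 0 = 103 ≥ 166 − 99 = 67. Holds regardless of c. ✓
Strong-case: 166 − c ≥ 103 − 0, so c ≤ 166 − 103 = 63.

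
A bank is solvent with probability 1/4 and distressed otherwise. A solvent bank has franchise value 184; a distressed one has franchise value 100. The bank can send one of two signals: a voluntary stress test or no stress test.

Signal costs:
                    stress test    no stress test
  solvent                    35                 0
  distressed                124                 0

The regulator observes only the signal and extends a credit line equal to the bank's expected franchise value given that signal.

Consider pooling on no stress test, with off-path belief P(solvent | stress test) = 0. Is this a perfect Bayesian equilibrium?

On the equilibrium path (no stress test) the regulator holds the prior 1/4 and pays 1/4·184 + 3/4·100 = 121. Off-path (stress test) belief 0 gives 0·184 + 1·100 = 100.
Solvent: no stress test gives 121 − 0 = 121; stress test gives 100 − 35 = 65. Stays. ✓
Distressed: no stress test gives 121 − 0 = 121; stress test gives 100 − 124 = -24. Stays. ✓
Beliefs are Bayes-consistent on-path and both types best-respond.

Yes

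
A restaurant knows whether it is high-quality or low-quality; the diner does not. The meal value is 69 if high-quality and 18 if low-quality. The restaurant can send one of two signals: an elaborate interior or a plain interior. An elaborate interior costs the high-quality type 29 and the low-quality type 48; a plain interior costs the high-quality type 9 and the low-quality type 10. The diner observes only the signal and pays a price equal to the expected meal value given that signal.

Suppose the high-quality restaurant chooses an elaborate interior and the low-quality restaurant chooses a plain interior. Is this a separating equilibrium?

No

If types separate, elaborate interior earns payment 69 and plain interior earns 18.
High-quality: elaborate interior gives 69 − 29 = 40; plain interior gives 18 − 9 = 9. No deviation. ✓
Low-quality: plain interior gives 18 − 10 = 8; elaborate interior gives 69 − 48 = 21. Would deviate. ✗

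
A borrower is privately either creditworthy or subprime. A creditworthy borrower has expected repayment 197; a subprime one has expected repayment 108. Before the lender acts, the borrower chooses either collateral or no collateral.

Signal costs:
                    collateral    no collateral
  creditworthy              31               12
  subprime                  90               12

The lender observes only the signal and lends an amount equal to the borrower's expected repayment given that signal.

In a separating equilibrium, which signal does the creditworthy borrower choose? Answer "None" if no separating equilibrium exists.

Try creditworthy → collateral, subprime → no collateral:
  Under separation the lender infers type exactly: collateral → creditworthy (pays 197), no collateral → subprime (pays 108).
  Creditworthy: collateral gives 197 − 31 = 166; no collateral gives 108 − 12 = 96. No deviation. ✓
  Subprime: no collateral gives 108 − 12 = 96; collateral gives 197 − 90 = 107. Would deviate. ✗
Try creditworthy → no collateral, subprime → collateral:
  Under separation the lender infers type exactly: no collateral → creditworthy (pays 197), collateral → subprime (pays 108).
  Creditworthy: no collateral gives 197 − 12 = 185; collateral gives 108 − 31 = 77. No deviation. ✓
  Subprime: collateral gives 108 − 90 = 18; no collateral gives 197 − 12 = 185. Would deviate. ✗
Neither assignment is incentive-compatible.

None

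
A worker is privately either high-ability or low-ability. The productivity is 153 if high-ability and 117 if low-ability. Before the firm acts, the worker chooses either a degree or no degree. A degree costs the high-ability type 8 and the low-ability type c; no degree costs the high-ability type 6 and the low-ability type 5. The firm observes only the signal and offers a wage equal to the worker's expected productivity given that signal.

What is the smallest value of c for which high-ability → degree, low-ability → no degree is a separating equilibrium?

41

Under separation: degree → high-ability (pays 153); no degree → low-ability (pays 117).
High-ability: 153 − 8 = 145 ≥ 117 − 6 = 111. Holds regardless of c. ✓
Low-ability: 117 − 5 ≥ 153 − c, so c ≥ 153 − 112 = 41.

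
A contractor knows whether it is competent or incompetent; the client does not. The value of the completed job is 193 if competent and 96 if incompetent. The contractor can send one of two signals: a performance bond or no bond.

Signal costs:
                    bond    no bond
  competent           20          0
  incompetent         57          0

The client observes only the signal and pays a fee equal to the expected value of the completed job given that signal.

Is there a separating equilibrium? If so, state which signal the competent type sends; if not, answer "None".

None

Try competent → bond, incompetent → no bond:
  If types separate, bond earns payment 193 and no bond earns 96.
  Competent: bond gives 193 − 20 = 173; no bond gives 96 − 0 = 96. No deviation. ✓
  Incompetent: no bond gives 96 − 0 = 96; bond gives 193 − 57 = 136. Would deviate. ✗
Try competent → no bond, incompetent → bond:
  If types separate, no bond earns payment 193 and bond earns 96.
  Competent: no bond gives 193 − 0 = 193; bond gives 96 − 20 = 76. No deviation. ✓
  Incompetent: bond gives 96 − 57 = 39; no bond gives 193 − 0 = 193. Would deviate. ✗
Neither assignment is incentive-compatible.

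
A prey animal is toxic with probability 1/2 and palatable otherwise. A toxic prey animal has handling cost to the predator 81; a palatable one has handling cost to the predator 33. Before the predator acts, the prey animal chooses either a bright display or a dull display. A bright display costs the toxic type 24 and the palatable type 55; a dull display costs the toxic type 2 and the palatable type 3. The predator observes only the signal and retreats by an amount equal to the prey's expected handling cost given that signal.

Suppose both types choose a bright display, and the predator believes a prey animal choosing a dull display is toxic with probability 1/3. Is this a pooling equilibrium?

On the equilibrium path (bright display) the predator holds the prior 1/2 and pays 1/2·81 + 1/2·33 = 57. Off-path (dull display) belief 1/3 gives 1/3·81 + 2/3·33 = 49.
Toxic: bright display gives 57 − 24 = 33; dull display gives 49 − 2 = 47. Deviates. ✗
Palatable: bright display gives 57 − 55 = 2; dull display gives 49 − 3 = 46. Deviates. ✗

No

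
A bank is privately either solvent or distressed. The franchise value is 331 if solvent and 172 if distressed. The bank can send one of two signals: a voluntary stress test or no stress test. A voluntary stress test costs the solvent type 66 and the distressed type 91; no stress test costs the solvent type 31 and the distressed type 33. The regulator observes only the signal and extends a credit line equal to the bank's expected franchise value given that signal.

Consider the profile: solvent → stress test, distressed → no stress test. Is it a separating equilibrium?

Under separation the regulator infers type exactly: stress test → solvent (pays 331), no stress test → distressed (pays 172).
Solvent: stress test gives 331 − 66 = 265; no stress test gives 172 − 31 = 141. No deviation. ✓
Distressed: no stress test gives 172 − 33 = 139; stress test gives 331 − 91 = 240. Would deviate. ✗

No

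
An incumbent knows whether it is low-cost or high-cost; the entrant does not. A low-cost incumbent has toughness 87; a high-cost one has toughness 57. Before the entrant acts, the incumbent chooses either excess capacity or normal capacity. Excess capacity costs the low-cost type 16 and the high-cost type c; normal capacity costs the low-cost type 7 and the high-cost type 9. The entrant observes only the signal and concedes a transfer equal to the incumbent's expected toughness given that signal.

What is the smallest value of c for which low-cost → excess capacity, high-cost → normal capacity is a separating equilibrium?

Under separation: excess capacity → low-cost (pays 87); normal capacity → high-cost (pays 57).
Low-cost: 87 − 16 = 71 ≥ 57 − 7 = 50. Holds regardless of c. ✓
High-cost: 57 − 9 ≥ 87 − c, so c ≥ 87 − 48 = 39.

39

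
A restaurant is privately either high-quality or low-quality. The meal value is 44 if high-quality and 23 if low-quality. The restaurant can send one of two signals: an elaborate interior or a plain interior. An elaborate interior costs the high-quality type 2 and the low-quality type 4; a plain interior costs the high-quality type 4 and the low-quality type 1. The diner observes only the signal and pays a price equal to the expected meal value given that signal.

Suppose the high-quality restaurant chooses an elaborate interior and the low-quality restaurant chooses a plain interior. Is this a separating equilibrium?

Under separation the diner infers type exactly: elaborate interior → high-quality (pays 44), plain interior → low-quality (pays 23).
High-quality: elaborate interior gives 44 − 2 = 42; plain interior gives 23 − 4 = 19. No deviation. ✓
Low-quality: plain interior gives 23 − 1 = 22; elaborate interior gives 44 − 4 = 40. Would deviate. ✗

No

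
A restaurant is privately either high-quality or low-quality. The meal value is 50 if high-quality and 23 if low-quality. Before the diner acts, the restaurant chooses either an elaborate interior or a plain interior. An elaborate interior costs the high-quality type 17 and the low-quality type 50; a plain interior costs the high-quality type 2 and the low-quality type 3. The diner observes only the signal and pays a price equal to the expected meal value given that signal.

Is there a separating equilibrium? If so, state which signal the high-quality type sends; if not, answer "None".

elaborate interior

Try high-quality → elaborate interior, low-quality → plain interior:
  If types separate, elaborate interior earns payment 50 and plain interior earns 23.
  High-quality: elaborate interior gives 50 − 17 = 33; plain interior gives 23 − 2 = 21. No deviation. ✓
  Low-quality: plain interior gives 23 − 3 = 20; elaborate interior gives 50 − 50 = 0. No deviation. ✓
Both hold — the high-quality type sends elaborate interior.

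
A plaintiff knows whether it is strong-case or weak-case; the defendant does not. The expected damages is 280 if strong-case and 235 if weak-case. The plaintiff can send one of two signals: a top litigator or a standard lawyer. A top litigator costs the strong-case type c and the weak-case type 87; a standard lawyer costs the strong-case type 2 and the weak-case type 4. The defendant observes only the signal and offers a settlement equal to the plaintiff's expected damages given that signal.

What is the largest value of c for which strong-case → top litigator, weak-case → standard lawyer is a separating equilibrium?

Under separation: top litigator → strong-case (pays 280); standard lawyer → weak-case (pays 235).
Weak-case: 235 − 4 = 231 ≥ 280 − 87 = 193. Holds regardless of c. ✓
Strong-case: 280 − c ≥ 235 − 2, so c ≤ 280 − 233 = 47.

47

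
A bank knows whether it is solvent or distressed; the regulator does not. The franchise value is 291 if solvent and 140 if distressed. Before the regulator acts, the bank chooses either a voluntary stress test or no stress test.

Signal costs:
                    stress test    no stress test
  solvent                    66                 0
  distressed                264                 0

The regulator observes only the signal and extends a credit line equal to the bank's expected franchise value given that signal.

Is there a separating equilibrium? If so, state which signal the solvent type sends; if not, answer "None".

stress test

Try solvent → stress test, distressed → no stress test:
  Under separation the regulator infers type exactly: stress test → solvent (pays 291), no stress test → distressed (pays 140).
  Solvent: stress test gives 291 − 66 = 225; no stress test gives 140 − 0 = 140. No deviation. ✓
  Distressed: no stress test gives 140 − 0 = 140; stress test gives 291 − 264 = 27. No deviation. ✓
Both hold — the solvent type sends stress test.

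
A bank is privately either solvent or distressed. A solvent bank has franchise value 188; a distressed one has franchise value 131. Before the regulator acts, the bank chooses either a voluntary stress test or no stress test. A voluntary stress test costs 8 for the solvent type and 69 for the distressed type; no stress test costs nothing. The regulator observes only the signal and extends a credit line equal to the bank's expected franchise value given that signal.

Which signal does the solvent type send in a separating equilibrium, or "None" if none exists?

Try solvent → stress test, distressed → no stress test:
  Under separation the regulator infers type exactly: stress test → solvent (pays 188), no stress test → distressed (pays 131).
  Solvent: stress test gives 188 − 8 = 180; no stress test gives 131 − 0 = 131. No deviation. ✓
  Distressed: no stress test gives 131 − 0 = 131; stress test gives 188 − 69 = 119. No deviation. ✓
Both hold — the solvent type sends stress test.

stress test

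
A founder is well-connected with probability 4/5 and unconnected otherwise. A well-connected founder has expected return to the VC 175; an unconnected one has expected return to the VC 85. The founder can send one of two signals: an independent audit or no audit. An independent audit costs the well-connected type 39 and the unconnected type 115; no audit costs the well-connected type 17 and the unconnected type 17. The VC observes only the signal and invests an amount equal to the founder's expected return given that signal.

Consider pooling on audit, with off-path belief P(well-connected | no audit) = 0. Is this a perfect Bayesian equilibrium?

At the pooled signal (audit) the VC holds the prior 4/5 and pays 4/5·175 + 1/5·85 = 157. Off-path (no audit) belief 0 gives 0·175 + 1·85 = 85.
Well-connected: audit gives 157 − 39 = 118; no audit gives 85 − 17 = 68. Stays. ✓
Unconnected: audit gives 157 − 115 = 42; no audit gives 85 − 17 = 68. Deviates. ✗

No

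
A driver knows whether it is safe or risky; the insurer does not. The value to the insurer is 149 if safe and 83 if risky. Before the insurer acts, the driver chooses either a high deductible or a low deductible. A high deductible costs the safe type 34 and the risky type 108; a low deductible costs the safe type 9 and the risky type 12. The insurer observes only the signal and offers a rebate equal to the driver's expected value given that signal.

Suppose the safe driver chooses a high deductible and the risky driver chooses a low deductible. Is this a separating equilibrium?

Yes

Under separation the insurer infers type exactly: high deductible → safe (pays 149), low deductible → risky (pays 83).
Safe: high deductible gives 149 − 34 = 115; low deductible gives 83 − 9 = 74. No deviation. ✓
Risky: low deductible gives 83 − 12 = 71; high deductible gives 149 − 108 = 41. No deviation. ✓
Both incentive constraints hold.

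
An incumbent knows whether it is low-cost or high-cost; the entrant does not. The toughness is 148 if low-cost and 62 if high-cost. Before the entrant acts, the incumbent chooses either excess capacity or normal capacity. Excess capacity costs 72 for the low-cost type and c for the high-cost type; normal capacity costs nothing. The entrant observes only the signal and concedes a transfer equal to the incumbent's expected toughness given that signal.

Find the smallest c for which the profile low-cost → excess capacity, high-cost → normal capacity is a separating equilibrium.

86

Under separation: excess capacity → low-cost (pays 148); normal capacity → high-cost (pays 62).
Low-cost: 148 − 72 = 76 ≥ 62 − 0 = 62. Holds regardless of c. ✓
High-cost: 62 − 0 ≥ 148 − c, so c ≥ 148 − 62 = 86.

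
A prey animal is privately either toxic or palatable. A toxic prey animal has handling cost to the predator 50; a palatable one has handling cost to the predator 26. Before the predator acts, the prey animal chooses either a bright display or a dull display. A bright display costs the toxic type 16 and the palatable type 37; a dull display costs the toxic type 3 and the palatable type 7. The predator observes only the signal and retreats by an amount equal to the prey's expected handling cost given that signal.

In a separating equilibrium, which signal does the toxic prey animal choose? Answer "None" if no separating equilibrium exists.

bright display

Try toxic → bright display, palatable → dull display:
  Under separation the predator infers type exactly: bright display → toxic (pays 50), dull display → palatable (pays 26).
  Toxic: bright display gives 50 − 16 = 34; dull display gives 26 − 3 = 23. No deviation. ✓
  Palatable: dull display gives 26 − 7 = 19; bright display gives 50 − 37 = 13. No deviation. ✓
Both hold — the toxic type sends bright display.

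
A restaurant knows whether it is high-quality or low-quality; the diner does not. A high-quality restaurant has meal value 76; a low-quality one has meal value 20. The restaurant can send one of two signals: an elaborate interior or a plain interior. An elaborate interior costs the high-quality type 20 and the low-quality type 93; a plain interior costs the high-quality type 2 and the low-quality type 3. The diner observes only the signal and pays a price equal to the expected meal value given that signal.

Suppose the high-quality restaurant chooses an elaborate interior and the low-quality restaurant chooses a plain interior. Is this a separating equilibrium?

Yes

If types separate, elaborate interior earns payment 76 and plain interior earns 20.
High-quality: elaborate interior gives 76 − 20 = 56; plain interior gives 20 − 2 = 18. No deviation. ✓
Low-quality: plain interior gives 20 − 3 = 17; elaborate interior gives 76 − 93 = -17. No deviation. ✓
Both incentive constraints hold.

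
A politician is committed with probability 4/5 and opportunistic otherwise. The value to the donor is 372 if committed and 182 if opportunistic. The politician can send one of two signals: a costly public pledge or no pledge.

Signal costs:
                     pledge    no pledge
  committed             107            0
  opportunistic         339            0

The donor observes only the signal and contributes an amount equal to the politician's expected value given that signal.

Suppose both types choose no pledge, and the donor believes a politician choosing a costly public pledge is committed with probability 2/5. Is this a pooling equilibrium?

Yes

On the equilibrium path (no pledge) the donor holds the prior 4/5 and pays 4/5·372 + 1/5·182 = 334. Off-path (pledge) belief 2/5 gives 2/5·372 + 3/5·182 = 258.
Committed: no pledge gives 334 − 0 = 334; pledge gives 258 − 107 = 151. Stays. ✓
Opportunistic: no pledge gives 334 − 0 = 334; pledge gives 258 − 339 = -81. Stays. ✓
Beliefs are Bayes-consistent on-path and both types best-respond.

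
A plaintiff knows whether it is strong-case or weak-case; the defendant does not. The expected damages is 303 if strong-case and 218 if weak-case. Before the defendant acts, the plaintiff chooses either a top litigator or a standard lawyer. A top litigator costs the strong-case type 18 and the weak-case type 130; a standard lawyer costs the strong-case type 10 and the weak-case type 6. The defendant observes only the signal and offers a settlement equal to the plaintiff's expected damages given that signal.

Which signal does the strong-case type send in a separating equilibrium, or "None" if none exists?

Try strong-case → top litigator, weak-case → standard lawyer:
  If types separate, top litigator earns payment 303 and standard lawyer earns 218.
  Strong-case: top litigator gives 303 − 18 = 285; standard lawyer gives 218 − 10 = 208. No deviation. ✓
  Weak-case: standard lawyer gives 218 − 6 = 212; top litigator gives 303 − 130 = 173. No deviation. ✓
Both hold — the strong-case type sends top litigator.

top litigator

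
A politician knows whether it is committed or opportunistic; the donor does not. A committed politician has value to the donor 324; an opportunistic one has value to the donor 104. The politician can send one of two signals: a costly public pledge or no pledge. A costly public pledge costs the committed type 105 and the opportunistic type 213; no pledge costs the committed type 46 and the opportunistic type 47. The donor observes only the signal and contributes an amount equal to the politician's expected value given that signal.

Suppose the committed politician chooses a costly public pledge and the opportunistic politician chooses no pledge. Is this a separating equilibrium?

Under separation the donor infers type exactly: pledge → committed (pays 324), no pledge → opportunistic (pays 104).
Committed: pledge gives 324 − 105 = 219; no pledge gives 104 − 46 = 58. No deviation. ✓
Opportunistic: no pledge gives 104 − 47 = 57; pledge gives 324 − 213 = 111. Would deviate. ✗

No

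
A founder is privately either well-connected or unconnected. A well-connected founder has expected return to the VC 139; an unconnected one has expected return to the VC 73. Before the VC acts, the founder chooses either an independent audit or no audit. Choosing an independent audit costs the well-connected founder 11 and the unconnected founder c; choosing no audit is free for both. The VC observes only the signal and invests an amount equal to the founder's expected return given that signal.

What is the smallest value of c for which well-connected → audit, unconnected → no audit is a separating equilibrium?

Under separation: audit → well-connected (pays 139); no audit → unconnected (pays 73).
Well-connected: 139 − 11 = 128 ≥ 73 − 0 = 73. Holds regardless of c. ✓
Unconnected: 73 − 0 ≥ 139 − c, so c ≥ 139 − 73 = 66.

66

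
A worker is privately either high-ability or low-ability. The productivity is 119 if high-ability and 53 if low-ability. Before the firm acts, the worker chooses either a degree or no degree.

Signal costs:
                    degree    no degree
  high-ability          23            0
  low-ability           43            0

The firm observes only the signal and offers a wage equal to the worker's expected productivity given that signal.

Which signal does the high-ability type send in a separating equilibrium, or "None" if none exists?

Try high-ability → degree, low-ability → no degree:
  Under separation the firm infers type exactly: degree → high-ability (pays 119), no degree → low-ability (pays 53).
  High-ability: degree gives 119 − 23 = 96; no degree gives 53 − 0 = 53. No deviation. ✓
  Low-ability: no degree gives 53 − 0 = 53; degree gives 119 − 43 = 76. Would deviate. ✗
Try high-ability → no degree, low-ability → degree:
  Under separation the firm infers type exactly: no degree → high-ability (pays 119), degree → low-ability (pays 53).
  High-ability: no degree gives 119 − 0 = 119; degree gives 53 − 23 = 30. No deviation. ✓
  Low-ability: degree gives 53 − 43 = 10; no degree gives 119 − 0 = 119. Would deviate. ✗
Neither assignment is incentive-compatible.

None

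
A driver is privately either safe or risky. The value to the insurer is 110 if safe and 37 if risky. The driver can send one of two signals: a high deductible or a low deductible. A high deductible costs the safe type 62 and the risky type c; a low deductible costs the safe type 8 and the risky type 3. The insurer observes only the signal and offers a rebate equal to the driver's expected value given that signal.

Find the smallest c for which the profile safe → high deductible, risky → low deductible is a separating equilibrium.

Under separation: high deductible → safe (pays 110); low deductible → risky (pays 37).
Safe: 110 − 62 = 48 ≥ 37 − 8 = 29. Holds regardless of c. ✓
Risky: 37 − 3 ≥ 110 − c, so c ≥ 110 − 34 = 76.

76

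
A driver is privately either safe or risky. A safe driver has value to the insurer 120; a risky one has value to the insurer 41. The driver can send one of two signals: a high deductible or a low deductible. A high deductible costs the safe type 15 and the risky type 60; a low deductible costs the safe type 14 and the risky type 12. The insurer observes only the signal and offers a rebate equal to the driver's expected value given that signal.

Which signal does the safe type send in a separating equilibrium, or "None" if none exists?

None

Try safe → high deductible, risky → low deductible:
  If types separate, high deductible earns payment 120 and low deductible earns 41.
  Safe: high deductible gives 120 − 15 = 105; low deductible gives 41 − 14 = 27. No deviation. ✓
  Risky: low deductible gives 41 − 12 = 29; high deductible gives 120 − 60 = 60. Would deviate. ✗
Try safe → low deductible, risky → high deductible:
  If types separate, low deductible earns payment 120 and high deductible earns 41.
  Safe: low deductible gives 120 − 14 = 106; high deductible gives 41 − 15 = 26. No deviation. ✓
  Risky: high deductible gives 41 − 60 = -19; low deductible gives 120 − 12 = 108. Would deviate. ✗
Neither assignment is incentive-compatible.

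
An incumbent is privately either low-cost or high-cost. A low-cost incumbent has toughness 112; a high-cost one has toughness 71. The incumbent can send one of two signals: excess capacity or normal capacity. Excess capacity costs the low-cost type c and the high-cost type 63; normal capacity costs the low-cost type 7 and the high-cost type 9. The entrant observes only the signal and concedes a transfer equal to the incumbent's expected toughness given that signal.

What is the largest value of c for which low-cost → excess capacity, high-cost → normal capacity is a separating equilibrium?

Under separation: excess capacity → low-cost (pays 112); normal capacity → high-cost (pays 71).
High-cost: 71 − 9 = 62 ≥ 112 − 63 = 49. Holds regardless of c. ✓
Low-cost: 112 − c ≥ 71 − 7, so c ≤ 112 − 64 = 48.

48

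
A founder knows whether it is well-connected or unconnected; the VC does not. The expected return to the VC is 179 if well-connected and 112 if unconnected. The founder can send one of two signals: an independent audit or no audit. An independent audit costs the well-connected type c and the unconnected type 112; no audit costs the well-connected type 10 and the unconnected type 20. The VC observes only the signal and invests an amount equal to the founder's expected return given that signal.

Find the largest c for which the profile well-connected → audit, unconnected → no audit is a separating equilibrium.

Under separation: audit → well-connected (pays 179); no audit → unconnected (pays 112).
Unconnected: 112 − 20 = 92 ≥ 179 − 112 = 67. Holds regardless of c. ✓
Well-connected: 179 − c ≥ 112 − 10, so c ≤ 179 − 102 = 77.

77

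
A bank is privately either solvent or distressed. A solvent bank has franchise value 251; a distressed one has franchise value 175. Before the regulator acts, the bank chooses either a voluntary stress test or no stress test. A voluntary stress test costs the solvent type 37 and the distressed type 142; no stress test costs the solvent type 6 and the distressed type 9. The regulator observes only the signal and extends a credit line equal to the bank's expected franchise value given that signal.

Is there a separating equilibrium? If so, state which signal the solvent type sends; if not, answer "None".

Try solvent → stress test, distressed → no stress test:
  If types separate, stress test earns payment 251 and no stress test earns 175.
  Solvent: stress test gives 251 − 37 = 214; no stress test gives 175 − 6 = 169. No deviation. ✓
  Distressed: no stress test gives 175 − 9 = 166; stress test gives 251 − 142 = 109. No deviation. ✓
Both hold — the solvent type sends stress test.

stress test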